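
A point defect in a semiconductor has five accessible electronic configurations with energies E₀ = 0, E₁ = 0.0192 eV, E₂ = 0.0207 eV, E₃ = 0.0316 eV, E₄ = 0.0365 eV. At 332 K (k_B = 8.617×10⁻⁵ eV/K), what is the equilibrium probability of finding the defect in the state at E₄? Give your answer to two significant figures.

k_BT = 8.617×10⁻⁵ × 332 K = 0.02861 eV.
Eᵢ/kT = 0, 0.6711, 0.7235, 1.105, 1.276.
Z = Σ e^(−Eᵢ/kT) = e^(−0) + e^(−0.6711) + e^(−0.7235) + e^(−1.105) + e^(−1.276) = 1.000 + 0.5111 + 0.4851 + 0.3312 + 0.2792 = 2.607.
P₄ = e^(−E₄/kT) / Z = 0.2792/2.607 = 0.11.

0.11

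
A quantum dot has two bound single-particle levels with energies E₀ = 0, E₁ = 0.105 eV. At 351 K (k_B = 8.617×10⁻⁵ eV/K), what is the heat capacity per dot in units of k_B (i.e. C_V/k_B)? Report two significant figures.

k_BT = 8.617×10⁻⁵ × 351 K = 0.03025 eV.
Eᵢ/kT = 0, 3.471.
Z = Σ e^(−Eᵢ/kT) = e^(−0) + e^(−3.471) = 1.000 + 0.03109 = 1.031.
⟨E⟩ = 0.003166 eV, ⟨E²⟩ = 0.0003325 eV².
C_V/k_B = (⟨E²⟩ − ⟨E⟩²)/(kT)² = (0.0003325 − 0.00001002)/0.0009151 = 0.35.

0.35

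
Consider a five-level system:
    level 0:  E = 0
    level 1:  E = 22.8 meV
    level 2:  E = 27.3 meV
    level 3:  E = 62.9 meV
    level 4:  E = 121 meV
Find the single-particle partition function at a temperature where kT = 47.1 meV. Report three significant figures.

Z = 2.52

Eᵢ/kT = 0, 0.48408, 0.57962, 1.3355, 2.5690.
Z = Σ e^(−Eᵢ/kT) = e^(−0) + e^(−0.48408) + e^(−0.57962) + e^(−1.3355) + e^(−2.5690) = 1.0000 + 0.61626 + 0.56011 + 0.26303 + 0.076612 = 2.5160.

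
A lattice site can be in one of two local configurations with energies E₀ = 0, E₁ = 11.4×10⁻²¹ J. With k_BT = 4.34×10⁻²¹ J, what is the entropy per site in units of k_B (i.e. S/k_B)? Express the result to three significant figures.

0.247

Eᵢ/kT = 0, 2.6267.
Z = Σ e^(−Eᵢ/kT) = e^(−0) + e^(−2.6267) = 1.0000 + 0.072317 = 1.0723.
⟨E⟩ = Σ EᵢPᵢ = 0.76883 ×10⁻²¹ J.
S/k_B = ln Z + ⟨E⟩/kT = ln(1.0723) + 0.76883/4.34 = 0.069806 + 0.17715 = 0.247.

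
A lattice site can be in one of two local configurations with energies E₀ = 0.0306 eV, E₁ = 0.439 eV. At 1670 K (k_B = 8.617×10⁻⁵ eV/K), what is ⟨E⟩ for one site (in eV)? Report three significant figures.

0.0532 eV

k_BT = 8.617×10⁻⁵ × 1670 K = 0.14390 eV.
Eᵢ/kT = 0.21265, 3.0507.
Z = Σ e^(−Eᵢ/kT) = e^(−0.21265) + e^(−3.0507) = 0.80844 + 0.047326 = 0.85577.
⟨E⟩ = Σ Eᵢ e^(−Eᵢ/kT) / Z = (0.0306·0.80844 + 0.439·0.047326) / 0.85577 = 0.0532 eV.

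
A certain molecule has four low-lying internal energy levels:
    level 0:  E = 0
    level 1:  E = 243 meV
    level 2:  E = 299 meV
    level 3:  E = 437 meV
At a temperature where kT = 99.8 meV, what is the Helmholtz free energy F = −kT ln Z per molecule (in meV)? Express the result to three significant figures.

Eᵢ/kT = 0, 2.4349, 2.9960, 4.3788.
Z = Σ e^(−Eᵢ/kT) = e^(−0) + e^(−2.4349) + e^(−2.9960) + e^(−4.3788) = 1.0000 + 0.087607 + 0.049987 + 0.012540 = 1.1501.
F = −kT ln Z = −99.8 × ln(1.1501) = −99.8 × 0.13985 = -14.0 meV.

-14.0 meV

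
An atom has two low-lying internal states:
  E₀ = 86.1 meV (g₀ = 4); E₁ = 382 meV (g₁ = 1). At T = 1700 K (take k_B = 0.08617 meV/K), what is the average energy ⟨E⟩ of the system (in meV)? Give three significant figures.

k_BT = 0.08617 × 1700 K = 146.49 meV.
Eᵢ/kT = 0.58775, 2.6077.
Z = Σ gᵢe^(−Eᵢ/kT) = 4·e^(−0.58775) + 1·e^(−2.6077) = 2.2223 + 0.073704 = 2.2960.
⟨E⟩ = Σ Eᵢ gᵢe^(−Eᵢ/kT) / Z = (86.1·2.2223 + 382·0.073704) / 2.2960 = 95.6 meV.

95.6 meV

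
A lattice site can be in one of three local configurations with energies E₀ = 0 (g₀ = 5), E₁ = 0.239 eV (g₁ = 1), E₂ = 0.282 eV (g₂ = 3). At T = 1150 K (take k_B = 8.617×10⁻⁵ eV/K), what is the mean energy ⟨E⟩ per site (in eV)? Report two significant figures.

k_BT = 8.617×10⁻⁵ × 1150 K = 0.09910 eV.
Eᵢ/kT = 0, 2.412, 2.846.
Z = Σ gᵢe^(−Eᵢ/kT) = 5·e^(−0) + 1·e^(−2.412) + 3·e^(−2.846) = 5.000 + 0.08964 + 0.1742 = 5.264.
⟨E⟩ = Σ Eᵢ gᵢe^(−Eᵢ/kT) / Z = (0·5.000 + 0.239·0.08964 + 0.282·0.1742) / 5.264 = 0.013 eV.

0.013 eV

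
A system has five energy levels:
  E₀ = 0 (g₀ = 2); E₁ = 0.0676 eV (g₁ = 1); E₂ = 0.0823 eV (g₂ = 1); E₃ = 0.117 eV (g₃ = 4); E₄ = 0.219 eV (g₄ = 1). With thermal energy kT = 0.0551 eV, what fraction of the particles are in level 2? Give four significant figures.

0.07448

Eᵢ/kT = 0, 1.22686, 1.49365, 2.12341, 3.97459.
Z = Σ gᵢe^(−Eᵢ/kT) = 2·e^(−0) + 1·e^(−1.22686) + 1·e^(−1.49365) + 4·e^(−2.12341) + 1·e^(−3.97459) = 2.00000 + 0.293212 + 0.224552 + 0.478492 + 0.0187870 = 3.01504.
P₂ = g₂ e^(−E₂/kT) / Z = 0.224552/3.01504 = 0.07448.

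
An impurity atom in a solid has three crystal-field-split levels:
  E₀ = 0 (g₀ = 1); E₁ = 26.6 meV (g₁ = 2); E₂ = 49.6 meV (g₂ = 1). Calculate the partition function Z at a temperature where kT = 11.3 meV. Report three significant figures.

Eᵢ/kT = 0, 2.3540, 4.3894.
Z = Σ gᵢe^(−Eᵢ/kT) = 1·e^(−0) + 2·e^(−2.3540) + 1·e^(−4.3894) = 1.0000 + 0.18998 + 0.012408 = 1.2024.

Z = 1.20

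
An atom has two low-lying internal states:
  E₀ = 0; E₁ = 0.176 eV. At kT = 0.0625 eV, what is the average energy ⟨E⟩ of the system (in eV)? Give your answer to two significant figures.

Eᵢ/kT = 0, 2.816.
Z = Σ e^(−Eᵢ/kT) = e^(−0) + e^(−2.816) = 1.000 + 0.05984 = 1.060.
⟨E⟩ = Σ Eᵢ e^(−Eᵢ/kT) / Z = (0·1.000 + 0.176·0.05984) / 1.060 = 0.0099 eV.

0.0099 eV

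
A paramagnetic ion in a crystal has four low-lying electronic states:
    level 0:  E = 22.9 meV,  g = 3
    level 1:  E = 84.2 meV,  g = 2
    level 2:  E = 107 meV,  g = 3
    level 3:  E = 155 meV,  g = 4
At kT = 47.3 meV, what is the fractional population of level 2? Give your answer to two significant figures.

0.12

Eᵢ/kT = 0.4841, 1.780, 2.262, 3.277.
Z = Σ gᵢe^(−Eᵢ/kT) = 3·e^(−0.4841) + 2·e^(−1.780) + 3·e^(−2.262) + 4·e^(−3.277) = 1.849 + 0.3373 + 0.3124 + 0.1510 = 2.650.
P₂ = g₂ e^(−E₂/kT) / Z = 0.3124/2.650 = 0.12.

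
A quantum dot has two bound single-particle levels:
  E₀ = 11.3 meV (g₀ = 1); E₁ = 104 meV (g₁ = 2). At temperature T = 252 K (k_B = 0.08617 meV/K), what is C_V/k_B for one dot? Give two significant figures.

k_BT = 0.08617 × 252 K = 21.71 meV.
Eᵢ/kT = 0.5205, 4.790.
Z = Σ gᵢe^(−Eᵢ/kT) = 1·e^(−0.5205) + 2·e^(−4.790) = 0.5942 + 0.01662 = 0.6108.
⟨E⟩ = 13.82 meV, ⟨E²⟩ = 418.5 meV².
C_V/k_B = (⟨E²⟩ − ⟨E⟩²)/(kT)² = (418.5 − 191.0)/471.3 = 0.48.

0.48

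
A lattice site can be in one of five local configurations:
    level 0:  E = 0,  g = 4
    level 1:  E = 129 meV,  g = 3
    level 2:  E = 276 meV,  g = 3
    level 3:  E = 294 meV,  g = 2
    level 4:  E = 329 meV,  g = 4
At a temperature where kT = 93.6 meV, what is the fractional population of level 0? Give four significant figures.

0.7814

Eᵢ/kT = 0, 1.37821, 2.94872, 3.14103, 3.51496.
Z = Σ gᵢe^(−Eᵢ/kT) = 4·e^(−0) + 3·e^(−1.37821) + 3·e^(−2.94872) + 2·e^(−3.14103) + 4·e^(−3.51496) = 4.00000 + 0.756088 + 0.157220 + 0.0864765 + 0.118996 = 5.11878.
P₀ = g₀ e^(−E₀/kT) / Z = 4.00000/5.11878 = 0.7814.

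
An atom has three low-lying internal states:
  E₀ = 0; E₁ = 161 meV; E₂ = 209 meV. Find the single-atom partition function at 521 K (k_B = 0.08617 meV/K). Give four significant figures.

Z = 1.037

k_BT = 0.08617 × 521 K = 44.8946 meV.
Eᵢ/kT = 0, 3.58618, 4.65535.
Z = Σ e^(−Eᵢ/kT) = e^(−0) + e^(−3.58618) + e^(−4.65535) = 1.00000 + 0.0277040 + 0.00951058 = 1.03721.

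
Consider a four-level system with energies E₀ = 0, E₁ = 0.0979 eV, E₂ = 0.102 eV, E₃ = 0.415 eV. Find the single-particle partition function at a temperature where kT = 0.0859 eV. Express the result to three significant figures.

Eᵢ/kT = 0, 1.1397, 1.1874, 4.8312.
Z = Σ e^(−Eᵢ/kT) = e^(−0) + e^(−1.1397) + e^(−1.1874) + e^(−4.8312) = 1.0000 + 0.31991 + 0.30501 + 0.0079769 = 1.6329.

Z = 1.63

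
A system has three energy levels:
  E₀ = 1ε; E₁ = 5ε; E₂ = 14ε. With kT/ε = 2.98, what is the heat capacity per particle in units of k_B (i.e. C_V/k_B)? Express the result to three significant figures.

Eᵢ/kT = 0.33557, 1.6779, 4.6980.
Z = Σ e^(−Eᵢ/kT) = e^(−0.33557) + e^(−1.6779) + e^(−4.6980) = 0.71493 + 0.18677 + 0.0091135 = 0.91081.
⟨E⟩ = 1.9503 ε, ⟨E²⟩ = 7.8726 ε².
C_V/k_B = (⟨E²⟩ − ⟨E⟩²)/(kT)² = (7.8726 − 3.8037)/8.8804 = 0.458.

0.458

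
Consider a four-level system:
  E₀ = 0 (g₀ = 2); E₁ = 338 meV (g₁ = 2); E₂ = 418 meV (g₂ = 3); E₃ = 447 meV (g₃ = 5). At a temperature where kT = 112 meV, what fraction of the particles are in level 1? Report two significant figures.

0.043

Eᵢ/kT = 0, 3.018, 3.732, 3.991.
Z = Σ gᵢe^(−Eᵢ/kT) = 2·e^(−0) + 2·e^(−3.018) + 3·e^(−3.732) + 5·e^(−3.991) = 2.000 + 0.09780 + 0.07183 + 0.09241 = 2.262.
P₁ = g₁ e^(−E₁/kT) / Z = 0.09780/2.262 = 0.043.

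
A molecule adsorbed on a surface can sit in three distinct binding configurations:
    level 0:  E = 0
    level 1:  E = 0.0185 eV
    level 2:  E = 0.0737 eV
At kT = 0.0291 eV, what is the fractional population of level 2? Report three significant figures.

0.0494

Eᵢ/kT = 0, 0.63574, 2.5326.
Z = Σ e^(−Eᵢ/kT) = e^(−0) + e^(−0.63574) + e^(−2.5326) = 1.0000 + 0.52954 + 0.079452 = 1.6090.
P₂ = e^(−E₂/kT) / Z = 0.079452/1.6090 = 0.0494.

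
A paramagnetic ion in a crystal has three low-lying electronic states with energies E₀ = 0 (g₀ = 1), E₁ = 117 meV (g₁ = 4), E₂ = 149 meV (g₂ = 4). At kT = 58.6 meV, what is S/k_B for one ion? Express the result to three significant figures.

Eᵢ/kT = 0, 1.9966, 2.5427.
Z = Σ gᵢe^(−Eᵢ/kT) = 1·e^(−0) + 4·e^(−1.9966) + 4·e^(−2.5427) = 1.0000 + 0.54318 + 0.31461 = 1.8578.
⟨E⟩ = Σ EᵢPᵢ = 59.441 meV.
S/k_B = ln Z + ⟨E⟩/kT = ln(1.8578) + 59.441/58.6 = 0.61939 + 1.0144 = 1.63.

1.63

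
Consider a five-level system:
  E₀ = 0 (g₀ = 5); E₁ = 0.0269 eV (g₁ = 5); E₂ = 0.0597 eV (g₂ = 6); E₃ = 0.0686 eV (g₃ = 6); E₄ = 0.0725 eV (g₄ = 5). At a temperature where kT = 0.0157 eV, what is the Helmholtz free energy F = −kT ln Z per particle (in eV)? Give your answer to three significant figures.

Eᵢ/kT = 0, 1.7134, 3.8025, 4.3694, 4.6178.
Z = Σ gᵢe^(−Eᵢ/kT) = 5·e^(−0) + 5·e^(−1.7134) + 6·e^(−3.8025) + 6·e^(−4.3694) + 5·e^(−4.6178) = 5.0000 + 0.90126 + 0.13389 + 0.075953 + 0.049372 = 6.1605.
F = −kT ln Z = −0.0157 × ln(6.1605) = −0.0157 × 1.8182 = -0.0285 eV.

-0.0285 eV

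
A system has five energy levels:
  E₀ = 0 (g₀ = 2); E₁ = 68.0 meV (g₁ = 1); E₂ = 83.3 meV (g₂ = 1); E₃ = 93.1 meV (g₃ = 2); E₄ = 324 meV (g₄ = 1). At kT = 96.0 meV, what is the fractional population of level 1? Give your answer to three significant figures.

0.133

Eᵢ/kT = 0, 0.70833, 0.86771, 0.96979, 3.3750.
Z = Σ gᵢe^(−Eᵢ/kT) = 2·e^(−0) + 1·e^(−0.70833) + 1·e^(−0.86771) + 2·e^(−0.96979) + 1·e^(−3.3750) = 2.0000 + 0.49247 + 0.41991 + 0.75833 + 0.034218 = 3.7049.
P₁ = g₁ e^(−E₁/kT) / Z = 0.49247/3.7049 = 0.133.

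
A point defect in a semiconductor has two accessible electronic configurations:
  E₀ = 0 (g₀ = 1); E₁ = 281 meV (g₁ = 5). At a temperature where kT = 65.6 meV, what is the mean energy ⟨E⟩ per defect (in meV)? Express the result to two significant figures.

Eᵢ/kT = 0, 4.284.
Z = Σ gᵢe^(−Eᵢ/kT) = 1·e^(−0) + 5·e^(−4.284) = 1.000 + 0.06894 = 1.069.
⟨E⟩ = Σ Eᵢ gᵢe^(−Eᵢ/kT) / Z = (0·1.000 + 281·0.06894) / 1.069 = 18 meV.

18 meV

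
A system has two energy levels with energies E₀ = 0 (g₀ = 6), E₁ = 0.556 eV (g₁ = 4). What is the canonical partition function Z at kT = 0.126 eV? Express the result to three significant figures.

Z = 6.05

Eᵢ/kT = 0, 4.4127.
Z = Σ gᵢe^(−Eᵢ/kT) = 6·e^(−0) + 4·e^(−4.4127) = 6.0000 + 0.048490 = 6.0485.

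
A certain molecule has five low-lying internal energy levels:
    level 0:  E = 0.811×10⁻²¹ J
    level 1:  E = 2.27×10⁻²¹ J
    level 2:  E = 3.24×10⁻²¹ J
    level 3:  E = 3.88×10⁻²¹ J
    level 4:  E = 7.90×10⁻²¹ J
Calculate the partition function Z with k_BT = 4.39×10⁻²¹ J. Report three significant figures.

Z = 2.48

Eᵢ/kT = 0.18474, 0.51708, 0.73804, 0.88383, 1.7995.
Z = Σ e^(−Eᵢ/kT) = e^(−0.18474) + e^(−0.51708) + e^(−0.73804) + e^(−0.88383) + e^(−1.7995) = 0.83132 + 0.59626 + 0.47805 + 0.41320 + 0.16538 = 2.4842.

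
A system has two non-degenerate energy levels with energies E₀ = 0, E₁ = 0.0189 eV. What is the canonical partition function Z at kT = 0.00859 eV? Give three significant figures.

Z = 1.11

Eᵢ/kT = 0, 2.2002.
Z = Σ e^(−Eᵢ/kT) = e^(−0) + e^(−2.2002) = 1.0000 + 0.11078 = 1.1108.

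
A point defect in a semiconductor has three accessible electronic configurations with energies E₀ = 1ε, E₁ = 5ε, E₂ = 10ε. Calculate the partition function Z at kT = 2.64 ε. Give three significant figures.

Z = 0.858

Eᵢ/kT = 0.37879, 1.8939, 3.7879.
Z = Σ e^(−Eᵢ/kT) = e^(−0.37879) + e^(−1.8939) + e^(−3.7879) = 0.68469 + 0.15048 + 0.022643 = 0.85781.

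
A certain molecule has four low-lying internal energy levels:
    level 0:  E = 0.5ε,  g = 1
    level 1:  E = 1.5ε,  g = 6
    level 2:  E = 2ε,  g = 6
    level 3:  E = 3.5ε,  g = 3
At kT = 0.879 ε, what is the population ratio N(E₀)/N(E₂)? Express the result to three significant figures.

0.918

n₀/n₂ = (g₀/g₂) exp[−(E₀−E₂)/kT] = (1/6) × exp(−(-1.5ε)/(0.879ε)) = (1/6) × exp(1.7065) = 0.918.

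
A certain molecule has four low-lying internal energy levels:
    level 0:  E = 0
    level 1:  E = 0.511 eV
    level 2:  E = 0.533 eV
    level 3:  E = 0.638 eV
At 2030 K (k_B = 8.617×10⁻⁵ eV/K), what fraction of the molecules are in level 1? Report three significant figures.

0.0478

k_BT = 8.617×10⁻⁵ × 2030 K = 0.17493 eV.
Eᵢ/kT = 0, 2.9212, 3.0469, 3.6472.
Z = Σ e^(−Eᵢ/kT) = e^(−0) + e^(−2.9212) + e^(−3.0469) + e^(−3.6472) = 1.0000 + 0.053869 + 0.047506 + 0.026064 = 1.1274.
P₁ = e^(−E₁/kT) / Z = 0.053869/1.1274 = 0.0478.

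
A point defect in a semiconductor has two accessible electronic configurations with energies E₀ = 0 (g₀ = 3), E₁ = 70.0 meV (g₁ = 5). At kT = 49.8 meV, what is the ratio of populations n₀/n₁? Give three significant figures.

n₀/n₁ = (g₀/g₁) exp[−(E₀−E₁)/kT] = (3/5) × exp(−(-70.0 meV)/(49.8 meV)) = (3/5) × exp(1.4056) = 2.45.

2.45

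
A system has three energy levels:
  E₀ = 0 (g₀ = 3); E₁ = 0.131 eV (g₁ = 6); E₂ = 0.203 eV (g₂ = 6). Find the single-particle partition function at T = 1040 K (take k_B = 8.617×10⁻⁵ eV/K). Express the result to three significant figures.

Z = 5.01

k_BT = 8.617×10⁻⁵ × 1040 K = 0.089617 eV.
Eᵢ/kT = 0, 1.4618, 2.2652.
Z = Σ gᵢe^(−Eᵢ/kT) = 3·e^(−0) + 6·e^(−1.4618) + 6·e^(−2.2652) = 3.0000 + 1.3909 + 0.62286 = 5.0138.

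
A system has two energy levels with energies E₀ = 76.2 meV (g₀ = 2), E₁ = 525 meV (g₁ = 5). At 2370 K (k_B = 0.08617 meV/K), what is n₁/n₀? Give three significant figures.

k_BT = 0.08617 × 2370 K = 204.22 meV.
n₁/n₀ = (g₁/g₀) exp[−(E₁−E₀)/kT] = (5/2) × exp(−(448.8 meV)/(204.22 meV)) = (5/2) × exp(-2.1976) = 0.278.

0.278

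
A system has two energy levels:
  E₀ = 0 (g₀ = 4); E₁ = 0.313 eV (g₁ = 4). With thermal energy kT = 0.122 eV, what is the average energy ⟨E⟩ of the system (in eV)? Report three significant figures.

0.0223 eV

Eᵢ/kT = 0, 2.5656.
Z = Σ gᵢe^(−Eᵢ/kT) = 4·e^(−0) + 4·e^(−2.5656) = 4.0000 + 0.30749 = 4.3075.
⟨E⟩ = Σ Eᵢ gᵢe^(−Eᵢ/kT) / Z = (0·4.0000 + 0.313·0.30749) / 4.3075 = 0.0223 eV.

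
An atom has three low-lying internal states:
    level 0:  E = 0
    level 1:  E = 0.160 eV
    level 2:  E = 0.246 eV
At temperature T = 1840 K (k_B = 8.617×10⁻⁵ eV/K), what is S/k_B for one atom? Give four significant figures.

k_BT = 8.617×10⁻⁵ × 1840 K = 0.158553 eV.
Eᵢ/kT = 0, 1.00913, 1.55153.
Z = Σ e^(−Eᵢ/kT) = e^(−0) + e^(−1.00913) + e^(−1.55153) = 1.00000 + 0.364536 + 0.211923 = 1.57646.
⟨E⟩ = Σ EᵢPᵢ = 0.0700676 eV.
S/k_B = ln Z + ⟨E⟩/kT = ln(1.57646) + 0.0700676/0.158553 = 0.455182 + 0.441919 = 0.8971.

0.8971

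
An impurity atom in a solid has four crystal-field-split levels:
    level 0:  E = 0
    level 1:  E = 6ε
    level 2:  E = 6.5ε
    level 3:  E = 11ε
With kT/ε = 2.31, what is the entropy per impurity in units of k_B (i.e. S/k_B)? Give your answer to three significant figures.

Eᵢ/kT = 0, 2.5974, 2.8139, 4.7619.
Z = Σ e^(−Eᵢ/kT) = e^(−0) + e^(−2.5974) + e^(−2.8139) + e^(−4.7619) = 1.0000 + 0.074467 + 0.059971 + 0.0085494 = 1.1430.
⟨E⟩ = Σ EᵢPᵢ = 0.81422 ε.
S/k_B = ln Z + ⟨E⟩/kT = ln(1.1430) + 0.81422/2.31 = 0.13366 + 0.35248 = 0.486.

0.486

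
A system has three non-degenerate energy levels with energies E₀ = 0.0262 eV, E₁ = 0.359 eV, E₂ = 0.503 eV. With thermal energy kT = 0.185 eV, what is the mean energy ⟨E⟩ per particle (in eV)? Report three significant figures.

Eᵢ/kT = 0.14162, 1.9405, 2.7189.
Z = Σ e^(−Eᵢ/kT) = e^(−0.14162) + e^(−1.9405) + e^(−2.7189) = 0.86795 + 0.14363 + 0.065947 = 1.0775.
⟨E⟩ = Σ Eᵢ e^(−Eᵢ/kT) / Z = (0.0262·0.86795 + 0.359·0.14363 + 0.503·0.065947) / 1.0775 = 0.0997 eV.

0.0997 eV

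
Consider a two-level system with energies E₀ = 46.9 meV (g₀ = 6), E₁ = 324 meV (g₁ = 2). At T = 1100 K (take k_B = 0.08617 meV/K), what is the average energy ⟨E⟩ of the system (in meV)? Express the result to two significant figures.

52 meV

k_BT = 0.08617 × 1100 K = 94.79 meV.
Eᵢ/kT = 0.4948, 3.418.
Z = Σ gᵢe^(−Eᵢ/kT) = 6·e^(−0.4948) + 2·e^(−3.418) = 3.658 + 0.06556 = 3.724.
⟨E⟩ = Σ Eᵢ gᵢe^(−Eᵢ/kT) / Z = (46.9·3.658 + 324·0.06556) / 3.724 = 52 meV.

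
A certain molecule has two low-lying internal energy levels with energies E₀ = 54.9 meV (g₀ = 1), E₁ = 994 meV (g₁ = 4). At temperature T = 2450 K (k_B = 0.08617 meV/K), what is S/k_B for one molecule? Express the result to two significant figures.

k_BT = 0.08617 × 2450 K = 211.1 meV.
Eᵢ/kT = 0.2601, 4.709.
Z = Σ gᵢe^(−Eᵢ/kT) = 1·e^(−0.2601) + 4·e^(−4.709) = 0.7710 + 0.03606 = 0.8071.
⟨E⟩ = Σ EᵢPᵢ = 96.85 meV.
S/k_B = ln Z + ⟨E⟩/kT = ln(0.8071) + 96.85/211.1 = -0.2143 + 0.4588 = 0.24.

0.24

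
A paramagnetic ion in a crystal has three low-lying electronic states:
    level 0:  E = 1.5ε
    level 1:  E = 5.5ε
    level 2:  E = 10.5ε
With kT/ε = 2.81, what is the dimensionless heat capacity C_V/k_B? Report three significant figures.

Eᵢ/kT = 0.53381, 1.9573, 3.7367.
Z = Σ e^(−Eᵢ/kT) = e^(−0.53381) + e^(−1.9573) + e^(−3.7367) = 0.58637 + 0.14124 + 0.023833 = 0.75144.
⟨E⟩ = 2.5373 ε, ⟨E²⟩ = 10.938 ε².
C_V/k_B = (⟨E²⟩ − ⟨E⟩²)/(kT)² = (10.938 − 6.4379)/7.8961 = 0.570.

0.570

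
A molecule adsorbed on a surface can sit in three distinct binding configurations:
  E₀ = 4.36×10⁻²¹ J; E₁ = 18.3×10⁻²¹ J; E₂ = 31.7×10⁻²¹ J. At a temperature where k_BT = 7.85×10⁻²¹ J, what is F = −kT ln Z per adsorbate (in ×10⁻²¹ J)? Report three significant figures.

Eᵢ/kT = 0.55541, 2.3312, 4.0382.
Z = Σ e^(−Eᵢ/kT) = e^(−0.55541) + e^(−2.3312) + e^(−4.0382) = 0.57384 + 0.097179 + 0.017629 = 0.68865.
F = −kT ln Z = −7.85 × ln(0.68865) = −7.85 × -0.37302 = 2.93 ×10⁻²¹ J.

2.93 ×10⁻²¹ J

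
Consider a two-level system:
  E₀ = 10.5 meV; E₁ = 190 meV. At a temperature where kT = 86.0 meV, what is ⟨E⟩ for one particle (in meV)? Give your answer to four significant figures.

Eᵢ/kT = 0.122093, 2.20930.
Z = Σ e^(−Eᵢ/kT) = e^(−0.122093) + e^(−2.20930) = 0.885066 + 0.109777 = 0.994843.
⟨E⟩ = Σ Eᵢ e^(−Eᵢ/kT) / Z = (10.5·0.885066 + 190·0.109777) / 0.994843 = 30.31 meV.

30.31 meV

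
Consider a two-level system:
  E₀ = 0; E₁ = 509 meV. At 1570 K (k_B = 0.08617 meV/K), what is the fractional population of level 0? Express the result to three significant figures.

k_BT = 0.08617 × 1570 K = 135.29 meV.
Eᵢ/kT = 0, 3.7623.
Z = Σ e^(−Eᵢ/kT) = e^(−0) + e^(−3.7623) = 1.0000 + 0.023230 = 1.0232.
P₀ = e^(−E₀/kT) / Z = 1.0000/1.0232 = 0.977.

0.977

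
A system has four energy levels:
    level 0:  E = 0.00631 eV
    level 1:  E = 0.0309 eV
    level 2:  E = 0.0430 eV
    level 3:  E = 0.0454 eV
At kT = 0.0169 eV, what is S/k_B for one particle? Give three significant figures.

0.933

Eᵢ/kT = 0.37337, 1.8284, 2.5444, 2.6864.
Z = Σ e^(−Eᵢ/kT) = e^(−0.37337) + e^(−1.8284) + e^(−2.5444) + e^(−2.6864) = 0.68841 + 0.16067 + 0.078520 + 0.068126 = 0.99573.
⟨E⟩ = Σ EᵢPᵢ = 0.015846 eV.
S/k_B = ln Z + ⟨E⟩/kT = ln(0.99573) + 0.015846/0.0169 = -0.0042791 + 0.93763 = 0.933.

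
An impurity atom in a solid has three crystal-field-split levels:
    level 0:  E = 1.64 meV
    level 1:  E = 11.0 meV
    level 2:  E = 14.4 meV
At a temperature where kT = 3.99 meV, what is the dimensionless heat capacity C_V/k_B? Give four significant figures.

0.7335

Eᵢ/kT = 0.411028, 2.75689, 3.60902.
Z = Σ e^(−Eᵢ/kT) = e^(−0.411028) + e^(−2.75689) + e^(−3.60902) = 0.662968 + 0.0634889 + 0.0270784 = 0.753535.
⟨E⟩ = 2.88716 meV, ⟨E²⟩ = 20.0127 meV².
C_V/k_B = (⟨E²⟩ − ⟨E⟩²)/(kT)² = (20.0127 − 8.33569)/15.9201 = 0.7335.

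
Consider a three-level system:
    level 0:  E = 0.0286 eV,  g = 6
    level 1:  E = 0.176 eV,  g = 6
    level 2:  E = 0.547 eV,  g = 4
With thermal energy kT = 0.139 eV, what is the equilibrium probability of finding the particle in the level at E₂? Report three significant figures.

0.0117

Eᵢ/kT = 0.20576, 1.2662, 3.9353.
Z = Σ gᵢe^(−Eᵢ/kT) = 6·e^(−0.20576) + 6·e^(−1.2662) + 4·e^(−3.9353) = 4.8842 + 1.6914 + 0.078159 = 6.6538.
P₂ = g₂ e^(−E₂/kT) / Z = 0.078159/6.6538 = 0.0117.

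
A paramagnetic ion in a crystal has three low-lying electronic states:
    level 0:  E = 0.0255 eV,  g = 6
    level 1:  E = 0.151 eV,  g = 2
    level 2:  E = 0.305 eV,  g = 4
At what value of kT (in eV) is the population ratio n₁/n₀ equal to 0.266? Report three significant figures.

0.556 eV

n₁/n₀ = (g₁/g₀) exp[−(E₁−E₀)/kT] = 0.266.
⇒ (E₁−E₀)/kT = ln((2/6)/0.266) = ln(1.2531) = 0.22562.
kT = 0.1255 eV / 0.22562 = 0.556 eV.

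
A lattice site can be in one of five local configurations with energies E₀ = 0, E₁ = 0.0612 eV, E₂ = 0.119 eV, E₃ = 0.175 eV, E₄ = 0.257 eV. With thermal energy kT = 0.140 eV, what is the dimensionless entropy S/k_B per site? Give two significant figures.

Eᵢ/kT = 0, 0.4371, 0.8500, 1.250, 1.836.
Z = Σ e^(−Eᵢ/kT) = e^(−0) + e^(−0.4371) + e^(−0.8500) + e^(−1.250) + e^(−1.836) = 1.000 + 0.6459 + 0.4274 + 0.2865 + 0.1595 = 2.519.
⟨E⟩ = Σ EᵢPᵢ = 0.07206 eV.
S/k_B = ln Z + ⟨E⟩/kT = ln(2.519) + 0.07206/0.140 = 0.9239 + 0.5147 = 1.4.

1.4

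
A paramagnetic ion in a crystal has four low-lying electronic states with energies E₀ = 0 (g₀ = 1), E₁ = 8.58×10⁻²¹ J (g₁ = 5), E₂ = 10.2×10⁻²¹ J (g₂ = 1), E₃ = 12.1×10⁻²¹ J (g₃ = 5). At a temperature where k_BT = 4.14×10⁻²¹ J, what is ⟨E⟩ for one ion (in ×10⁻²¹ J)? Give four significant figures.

Eᵢ/kT = 0, 2.07246, 2.46377, 2.92271.
Z = Σ gᵢe^(−Eᵢ/kT) = 1·e^(−0) + 5·e^(−2.07246) + 1·e^(−2.46377) + 5·e^(−2.92271) = 1.00000 + 0.629379 + 0.0851135 + 0.268939 = 1.98343.
⟨E⟩ = Σ Eᵢ gᵢe^(−Eᵢ/kT) / Z = (0·1.00000 + 8.58·0.629379 + 10.2·0.0851135 + 12.1·0.268939) / 1.98343 = 4.801 ×10⁻²¹ J.

4.801 ×10⁻²¹ J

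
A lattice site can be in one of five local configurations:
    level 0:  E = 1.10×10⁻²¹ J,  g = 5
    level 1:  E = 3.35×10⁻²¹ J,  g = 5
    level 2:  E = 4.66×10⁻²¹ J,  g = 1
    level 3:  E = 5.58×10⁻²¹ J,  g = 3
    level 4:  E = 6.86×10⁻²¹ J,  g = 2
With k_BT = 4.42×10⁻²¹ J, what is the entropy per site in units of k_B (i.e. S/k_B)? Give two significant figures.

Eᵢ/kT = 0.2489, 0.7579, 1.054, 1.262, 1.552.
Z = Σ gᵢe^(−Eᵢ/kT) = 5·e^(−0.2489) + 5·e^(−0.7579) + 1·e^(−1.054) + 3·e^(−1.262) + 2·e^(−1.552) = 3.898 + 2.343 + 0.3485 + 0.8493 + 0.4236 = 7.862.
⟨E⟩ = Σ EᵢPᵢ = 2.723 ×10⁻²¹ J.
S/k_B = ln Z + ⟨E⟩/kT = ln(7.862) + 2.723/4.42 = 2.062 + 0.6161 = 2.7.

2.7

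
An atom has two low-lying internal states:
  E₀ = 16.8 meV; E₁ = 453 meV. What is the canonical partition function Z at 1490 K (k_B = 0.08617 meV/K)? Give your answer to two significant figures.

Z = 0.91

k_BT = 0.08617 × 1490 K = 128.4 meV.
Eᵢ/kT = 0.1308, 3.528.
Z = Σ e^(−Eᵢ/kT) = e^(−0.1308) + e^(−3.528) = 0.8774 + 0.02936 = 0.9068.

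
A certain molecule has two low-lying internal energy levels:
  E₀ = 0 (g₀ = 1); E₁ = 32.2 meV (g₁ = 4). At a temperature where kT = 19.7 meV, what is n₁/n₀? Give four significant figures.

0.7802

n₁/n₀ = (g₁/g₀) exp[−(E₁−E₀)/kT] = (4/1) × exp(−(32.2 meV)/(19.7 meV)) = (4/1) × exp(-1.63452) = 0.7802.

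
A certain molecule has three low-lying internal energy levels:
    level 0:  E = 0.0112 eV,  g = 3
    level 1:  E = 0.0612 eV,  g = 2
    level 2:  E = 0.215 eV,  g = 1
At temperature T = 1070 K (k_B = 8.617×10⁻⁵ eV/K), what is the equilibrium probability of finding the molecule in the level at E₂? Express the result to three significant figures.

0.0257

k_BT = 8.617×10⁻⁵ × 1070 K = 0.092202 eV.
Eᵢ/kT = 0.12147, 0.66376, 2.3318.
Z = Σ gᵢe^(−Eᵢ/kT) = 3·e^(−0.12147) + 2·e^(−0.66376) + 1·e^(−2.3318) = 2.6569 + 1.0298 + 0.097121 = 3.7838.
P₂ = g₂ e^(−E₂/kT) / Z = 0.097121/3.7838 = 0.0257.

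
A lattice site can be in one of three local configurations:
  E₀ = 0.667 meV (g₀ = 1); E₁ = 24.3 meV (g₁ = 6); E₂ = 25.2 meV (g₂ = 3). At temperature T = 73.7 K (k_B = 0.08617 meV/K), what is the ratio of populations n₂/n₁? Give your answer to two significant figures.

0.43

k_BT = 0.08617 × 73.7 K = 6.351 meV.
n₂/n₁ = (g₂/g₁) exp[−(E₂−E₁)/kT] = (3/6) × exp(−(0.9 meV)/(6.351 meV)) = (3/6) × exp(-0.1417) = 0.43.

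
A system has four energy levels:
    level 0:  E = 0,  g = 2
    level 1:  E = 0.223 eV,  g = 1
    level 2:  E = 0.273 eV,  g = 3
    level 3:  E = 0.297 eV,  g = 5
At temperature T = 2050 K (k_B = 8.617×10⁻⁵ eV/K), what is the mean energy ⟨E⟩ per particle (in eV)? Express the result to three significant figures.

k_BT = 8.617×10⁻⁵ × 2050 K = 0.17665 eV.
Eᵢ/kT = 0, 1.2624, 1.5454, 1.6813.
Z = Σ gᵢe^(−Eᵢ/kT) = 2·e^(−0) + 1·e^(−1.2624) + 3·e^(−1.5454) + 5·e^(−1.6813) = 2.0000 + 0.28297 + 0.63968 + 0.93066 = 3.8533.
⟨E⟩ = Σ Eᵢ gᵢe^(−Eᵢ/kT) / Z = (0·2.0000 + 0.223·0.28297 + 0.273·0.63968 + 0.297·0.93066) / 3.8533 = 0.133 eV.

0.133 eV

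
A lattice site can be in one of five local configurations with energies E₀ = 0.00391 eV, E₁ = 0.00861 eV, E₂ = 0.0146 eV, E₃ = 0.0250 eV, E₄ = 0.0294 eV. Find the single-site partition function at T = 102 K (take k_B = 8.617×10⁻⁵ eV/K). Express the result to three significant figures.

Z = 1.30

k_BT = 8.617×10⁻⁵ × 102 K = 0.0087893 eV.
Eᵢ/kT = 0.44486, 0.97960, 1.6611, 2.8444, 3.3450.
Z = Σ e^(−Eᵢ/kT) = e^(−0.44486) + e^(−0.97960) + e^(−1.6611) + e^(−2.8444) + e^(−3.3450) = 0.64091 + 0.37546 + 0.18993 + 0.058169 + 0.035260 = 1.2997.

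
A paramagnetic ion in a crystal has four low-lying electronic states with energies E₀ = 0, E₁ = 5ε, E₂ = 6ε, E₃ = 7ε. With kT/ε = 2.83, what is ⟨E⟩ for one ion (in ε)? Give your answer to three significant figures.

1.57 ε

Eᵢ/kT = 0, 1.7668, 2.1201, 2.4735.
Z = Σ e^(−Eᵢ/kT) = e^(−0) + e^(−1.7668) + e^(−2.1201) + e^(−2.4735) = 1.0000 + 0.17088 + 0.12002 + 0.084289 = 1.3752.
⟨E⟩ = Σ Eᵢ e^(−Eᵢ/kT) / Z = (0·1.0000 + 5·0.17088 + 6·0.12002 + 7·0.084289) / 1.3752 = 1.57 ε.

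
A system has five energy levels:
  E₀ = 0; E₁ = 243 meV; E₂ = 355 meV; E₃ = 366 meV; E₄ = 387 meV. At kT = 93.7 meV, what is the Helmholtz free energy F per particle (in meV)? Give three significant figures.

-11.7 meV

Eᵢ/kT = 0, 2.5934, 3.7887, 3.9061, 4.1302.
Z = Σ e^(−Eᵢ/kT) = e^(−0) + e^(−2.5934) + e^(−3.7887) + e^(−3.9061) + e^(−4.1302) = 1.0000 + 0.074765 + 0.022625 + 0.020119 + 0.016080 = 1.1336.
F = −kT ln Z = −93.7 × ln(1.1336) = −93.7 × 0.12540 = -11.7 meV.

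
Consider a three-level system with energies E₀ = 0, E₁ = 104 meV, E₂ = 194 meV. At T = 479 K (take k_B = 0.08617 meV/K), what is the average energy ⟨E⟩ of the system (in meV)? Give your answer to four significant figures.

9.302 meV

k_BT = 0.08617 × 479 K = 41.2754 meV.
Eᵢ/kT = 0, 2.51966, 4.70014.
Z = Σ e^(−Eᵢ/kT) = e^(−0) + e^(−2.51966) + e^(−4.70014) = 1.00000 + 0.0804870 + 0.00909400 = 1.08958.
⟨E⟩ = Σ Eᵢ e^(−Eᵢ/kT) / Z = (0·1.00000 + 104·0.0804870 + 194·0.00909400) / 1.08958 = 9.302 meV.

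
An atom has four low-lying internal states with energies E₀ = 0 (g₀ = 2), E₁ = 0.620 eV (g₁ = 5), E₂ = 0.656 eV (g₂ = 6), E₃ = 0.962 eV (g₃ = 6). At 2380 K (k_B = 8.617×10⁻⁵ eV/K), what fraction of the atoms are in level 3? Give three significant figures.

0.0217

k_BT = 8.617×10⁻⁵ × 2380 K = 0.20508 eV.
Eᵢ/kT = 0, 3.0232, 3.1988, 4.6909.
Z = Σ gᵢe^(−Eᵢ/kT) = 2·e^(−0) + 5·e^(−3.0232) + 6·e^(−3.1988) + 6·e^(−4.6909) = 2.0000 + 0.24323 + 0.24487 + 0.055071 = 2.5432.
P₃ = g₃ e^(−E₃/kT) / Z = 0.055071/2.5432 = 0.0217.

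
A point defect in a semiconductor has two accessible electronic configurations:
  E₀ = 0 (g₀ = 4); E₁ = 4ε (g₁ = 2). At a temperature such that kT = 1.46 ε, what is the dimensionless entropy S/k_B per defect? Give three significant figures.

Eᵢ/kT = 0, 2.7397.
Z = Σ gᵢe^(−Eᵢ/kT) = 4·e^(−0) + 2·e^(−2.7397) = 4.0000 + 0.12918 = 4.1292.
⟨E⟩ = Σ EᵢPᵢ = 0.12514 ε.
S/k_B = ln Z + ⟨E⟩/kT = ln(4.1292) + 0.12514/1.46 = 1.4181 + 0.085712 = 1.50.

1.50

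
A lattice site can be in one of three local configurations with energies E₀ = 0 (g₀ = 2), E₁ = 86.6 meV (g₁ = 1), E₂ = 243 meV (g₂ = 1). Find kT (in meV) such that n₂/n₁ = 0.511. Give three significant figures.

n₂/n₁ = (g₂/g₁) exp[−(E₂−E₁)/kT] = 0.511.
⇒ (E₂−E₁)/kT = ln((1/1)/0.511) = ln(1.9569) = 0.67136.
kT = 156.4 meV / 0.67136 = 233 meV.

233 meV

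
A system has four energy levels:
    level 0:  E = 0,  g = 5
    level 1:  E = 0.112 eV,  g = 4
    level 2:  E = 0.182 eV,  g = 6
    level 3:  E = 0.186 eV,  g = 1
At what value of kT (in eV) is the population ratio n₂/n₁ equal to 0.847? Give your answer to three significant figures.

0.122 eV

n₂/n₁ = (g₂/g₁) exp[−(E₂−E₁)/kT] = 0.847.
⇒ (E₂−E₁)/kT = ln((6/4)/0.847) = ln(1.7710) = 0.57154.
kT = 0.070 eV / 0.57154 = 0.122 eV.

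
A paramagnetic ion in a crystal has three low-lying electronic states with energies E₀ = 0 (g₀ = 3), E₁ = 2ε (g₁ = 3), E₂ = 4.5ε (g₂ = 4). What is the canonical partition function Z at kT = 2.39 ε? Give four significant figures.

Z = 4.908

Eᵢ/kT = 0, 0.836820, 1.88285.
Z = Σ gᵢe^(−Eᵢ/kT) = 3·e^(−0) + 3·e^(−0.836820) + 4·e^(−1.88285) = 3.00000 + 1.29926 + 0.608623 = 4.90788.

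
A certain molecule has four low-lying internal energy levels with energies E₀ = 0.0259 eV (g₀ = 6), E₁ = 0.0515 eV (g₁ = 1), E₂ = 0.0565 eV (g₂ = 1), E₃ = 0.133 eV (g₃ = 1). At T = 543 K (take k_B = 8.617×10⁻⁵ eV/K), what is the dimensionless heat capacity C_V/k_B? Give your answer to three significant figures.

k_BT = 8.617×10⁻⁵ × 543 K = 0.046790 eV.
Eᵢ/kT = 0.55354, 1.1007, 1.2075, 2.8425.
Z = Σ gᵢe^(−Eᵢ/kT) = 6·e^(−0.55354) + 1·e^(−1.1007) + 1·e^(−1.2075) + 1·e^(−2.8425) = 3.4495 + 0.33264 + 0.29894 + 0.058280 = 4.1394.
⟨E⟩ = 0.031675 eV, ⟨E²⟩ = 0.0012517 eV².
C_V/k_B = (⟨E²⟩ − ⟨E⟩²)/(kT)² = (0.0012517 − 0.0010033)/0.0021893 = 0.113.

0.113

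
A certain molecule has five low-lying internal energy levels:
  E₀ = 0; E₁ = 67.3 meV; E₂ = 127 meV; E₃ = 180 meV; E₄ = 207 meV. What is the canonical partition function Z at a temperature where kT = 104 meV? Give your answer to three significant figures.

Z = 2.13

Eᵢ/kT = 0, 0.64712, 1.2212, 1.7308, 1.9904.
Z = Σ e^(−Eᵢ/kT) = e^(−0) + e^(−0.64712) + e^(−1.2212) + e^(−1.7308) + e^(−1.9904) = 1.0000 + 0.52355 + 0.29488 + 0.17714 + 0.13664 = 2.1322.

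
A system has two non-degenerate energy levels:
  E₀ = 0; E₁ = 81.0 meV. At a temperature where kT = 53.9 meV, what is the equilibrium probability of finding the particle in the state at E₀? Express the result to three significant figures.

Eᵢ/kT = 0, 1.5028.
Z = Σ e^(−Eᵢ/kT) = e^(−0) + e^(−1.5028) = 1.0000 + 0.22251 = 1.2225.
P₀ = e^(−E₀/kT) / Z = 1.0000/1.2225 = 0.818.

0.818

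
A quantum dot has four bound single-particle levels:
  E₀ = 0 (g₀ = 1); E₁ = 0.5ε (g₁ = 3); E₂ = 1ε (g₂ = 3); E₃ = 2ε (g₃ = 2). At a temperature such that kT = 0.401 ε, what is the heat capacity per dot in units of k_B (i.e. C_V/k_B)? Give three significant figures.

0.829

Eᵢ/kT = 0, 1.2469, 2.4938, 4.9875.
Z = Σ gᵢe^(−Eᵢ/kT) = 1·e^(−0) + 3·e^(−1.2469) + 3·e^(−2.4938) + 2·e^(−4.9875) = 1.0000 + 0.86218 + 0.24779 + 0.013645 = 2.1236.
⟨E⟩ = 0.33253 ε, ⟨E²⟩ = 0.24389 ε².
C_V/k_B = (⟨E²⟩ − ⟨E⟩²)/(kT)² = (0.24389 − 0.11058)/0.16080 = 0.829.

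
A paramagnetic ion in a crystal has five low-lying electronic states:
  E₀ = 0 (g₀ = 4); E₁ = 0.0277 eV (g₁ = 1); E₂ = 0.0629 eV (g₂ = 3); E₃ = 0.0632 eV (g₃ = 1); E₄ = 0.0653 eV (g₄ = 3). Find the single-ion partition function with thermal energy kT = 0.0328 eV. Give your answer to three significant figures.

Z = 5.43

Eᵢ/kT = 0, 0.84451, 1.9177, 1.9268, 1.9909.
Z = Σ gᵢe^(−Eᵢ/kT) = 4·e^(−0) + 1·e^(−0.84451) + 3·e^(−1.9177) + 1·e^(−1.9268) + 3·e^(−1.9909) = 4.0000 + 0.42977 + 0.44083 + 0.14561 + 0.40972 = 5.4259.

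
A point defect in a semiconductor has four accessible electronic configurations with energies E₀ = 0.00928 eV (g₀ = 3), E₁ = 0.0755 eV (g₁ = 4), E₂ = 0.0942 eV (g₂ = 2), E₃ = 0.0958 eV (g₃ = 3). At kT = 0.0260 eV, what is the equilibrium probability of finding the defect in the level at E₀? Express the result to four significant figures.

0.8578

Eᵢ/kT = 0.356923, 2.90385, 3.62308, 3.68462.
Z = Σ gᵢe^(−Eᵢ/kT) = 3·e^(−0.356923) + 4·e^(−2.90385) + 2·e^(−3.62308) + 3·e^(−3.68462) = 2.09948 + 0.219247 + 0.0534006 + 0.0753201 = 2.44745.
P₀ = g₀ e^(−E₀/kT) / Z = 2.09948/2.44745 = 0.8578.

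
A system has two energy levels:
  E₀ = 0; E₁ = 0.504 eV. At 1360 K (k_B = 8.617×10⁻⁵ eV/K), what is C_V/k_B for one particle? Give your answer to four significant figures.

k_BT = 8.617×10⁻⁵ × 1360 K = 0.117191 eV.
Eᵢ/kT = 0, 4.30067.
Z = Σ e^(−Eᵢ/kT) = e^(−0) + e^(−4.30067) = 1.00000 + 0.0135595 = 1.01356.
⟨E⟩ = 0.00674256 eV, ⟨E²⟩ = 0.00339825 eV².
C_V/k_B = (⟨E²⟩ − ⟨E⟩²)/(kT)² = (0.00339825 − 0.0000454621)/0.0137337 = 0.2441.

0.2441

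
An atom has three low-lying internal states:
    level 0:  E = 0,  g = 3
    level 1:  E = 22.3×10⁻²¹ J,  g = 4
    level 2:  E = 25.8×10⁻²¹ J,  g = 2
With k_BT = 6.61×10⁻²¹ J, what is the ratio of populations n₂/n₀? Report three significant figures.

0.0135

n₂/n₀ = (g₂/g₀) exp[−(E₂−E₀)/kT] = (2/3) × exp(−(25.8 ×10⁻²¹ J)/(6.61 ×10⁻²¹ J)) = (2/3) × exp(-3.9032) = 0.0135.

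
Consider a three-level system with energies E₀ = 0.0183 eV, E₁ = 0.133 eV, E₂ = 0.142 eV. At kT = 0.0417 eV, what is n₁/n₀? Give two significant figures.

n₁/n₀ = exp[−(E₁−E₀)/kT] = exp(−(0.1147 eV)/(0.0417 eV)) = exp(-2.751) = 0.064.

0.064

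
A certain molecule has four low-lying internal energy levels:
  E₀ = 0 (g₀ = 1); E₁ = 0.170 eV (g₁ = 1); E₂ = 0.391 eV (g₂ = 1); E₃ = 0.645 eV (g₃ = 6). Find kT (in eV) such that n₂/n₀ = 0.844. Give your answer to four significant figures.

n₂/n₀ = (g₂/g₀) exp[−(E₂−E₀)/kT] = 0.844.
⇒ (E₂−E₀)/kT = ln((1/1)/0.844) = ln(1.18483) = 0.169599.
kT = 0.391 eV / 0.169599 = 2.305 eV.

2.305 eV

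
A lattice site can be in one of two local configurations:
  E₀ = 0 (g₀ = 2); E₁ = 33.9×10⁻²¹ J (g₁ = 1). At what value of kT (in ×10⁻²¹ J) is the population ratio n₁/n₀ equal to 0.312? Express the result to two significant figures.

72 ×10⁻²¹ J

n₁/n₀ = (g₁/g₀) exp[−(E₁−E₀)/kT] = 0.312.
⇒ (E₁−E₀)/kT = ln((1/2)/0.312) = ln(1.603) = 0.4719.
kT = 33.9 ×10⁻²¹ J / 0.4719 = 72 ×10⁻²¹ J.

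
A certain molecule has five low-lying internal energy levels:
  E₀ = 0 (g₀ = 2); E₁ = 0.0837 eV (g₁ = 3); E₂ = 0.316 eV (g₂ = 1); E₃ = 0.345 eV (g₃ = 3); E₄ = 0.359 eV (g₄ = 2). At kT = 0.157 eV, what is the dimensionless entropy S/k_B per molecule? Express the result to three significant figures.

2.03

Eᵢ/kT = 0, 0.53312, 2.0127, 2.1975, 2.2866.
Z = Σ gᵢe^(−Eᵢ/kT) = 2·e^(−0) + 3·e^(−0.53312) + 1·e^(−2.0127) + 3·e^(−2.1975) + 2·e^(−2.2866) = 2.0000 + 1.7603 + 0.13363 + 0.33324 + 0.20322 = 4.4304.
⟨E⟩ = Σ EᵢPᵢ = 0.085204 eV.
S/k_B = ln Z + ⟨E⟩/kT = ln(4.4304) + 0.085204/0.157 = 1.4885 + 0.54270 = 2.03.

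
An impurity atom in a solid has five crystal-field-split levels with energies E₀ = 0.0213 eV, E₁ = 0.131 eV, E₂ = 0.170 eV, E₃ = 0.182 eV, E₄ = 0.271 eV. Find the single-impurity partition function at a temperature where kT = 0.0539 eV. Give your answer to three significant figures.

Eᵢ/kT = 0.39518, 2.4304, 3.1540, 3.3766, 5.0278.
Z = Σ e^(−Eᵢ/kT) = e^(−0.39518) + e^(−2.4304) + e^(−3.1540) + e^(−3.3766) + e^(−5.0278) = 0.67356 + 0.088002 + 0.042681 + 0.034163 + 0.0065532 = 0.84496.

Z = 0.845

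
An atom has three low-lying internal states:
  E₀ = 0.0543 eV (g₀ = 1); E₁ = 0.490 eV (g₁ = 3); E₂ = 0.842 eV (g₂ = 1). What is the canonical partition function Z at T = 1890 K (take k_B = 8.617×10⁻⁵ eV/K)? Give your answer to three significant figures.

k_BT = 8.617×10⁻⁵ × 1890 K = 0.16286 eV.
Eᵢ/kT = 0.33342, 3.0087, 5.1701.
Z = Σ gᵢe^(−Eᵢ/kT) = 1·e^(−0.33342) + 3·e^(−3.0087) + 1·e^(−5.1701) = 0.71647 + 0.14807 + 0.0056840 = 0.87022.

Z = 0.870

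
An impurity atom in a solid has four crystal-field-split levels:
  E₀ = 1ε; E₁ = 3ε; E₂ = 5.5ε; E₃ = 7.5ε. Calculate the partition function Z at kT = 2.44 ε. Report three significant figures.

Eᵢ/kT = 0.40984, 1.2295, 2.2541, 3.0738.
Z = Σ e^(−Eᵢ/kT) = e^(−0.40984) + e^(−1.2295) + e^(−2.2541) + e^(−3.0738) = 0.66376 + 0.29244 + 0.10497 + 0.046245 = 1.1074.

Z = 1.11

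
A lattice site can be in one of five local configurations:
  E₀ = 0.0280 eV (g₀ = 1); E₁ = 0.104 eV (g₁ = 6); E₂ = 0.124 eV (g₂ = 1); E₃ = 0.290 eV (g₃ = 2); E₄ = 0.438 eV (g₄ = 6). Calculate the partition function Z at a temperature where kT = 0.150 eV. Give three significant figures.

Z = 4.88

Eᵢ/kT = 0.18667, 0.69333, 0.82667, 1.9333, 2.9200.
Z = Σ gᵢe^(−Eᵢ/kT) = 1·e^(−0.18667) + 6·e^(−0.69333) + 1·e^(−0.82667) + 2·e^(−1.9333) + 6·e^(−2.9200) = 0.82972 + 2.9995 + 0.43750 + 0.28934 + 0.32360 = 4.8797.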